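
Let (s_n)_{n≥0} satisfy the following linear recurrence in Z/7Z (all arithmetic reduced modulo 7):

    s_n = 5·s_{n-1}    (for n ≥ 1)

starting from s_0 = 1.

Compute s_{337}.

s_1 = 5·1 = 5
s_2 = 5·5 = 4
s_3 = 5·4 = 6
s_4 = 5·6 = 2
s_5 = 5·2 = 3
s_6 = 5·3 = 1
(s_6) = (1) = (s_0), so the sequence has period 6.
337 ≡ 1 (mod 6), hence s_337 = s_1 = 5.

5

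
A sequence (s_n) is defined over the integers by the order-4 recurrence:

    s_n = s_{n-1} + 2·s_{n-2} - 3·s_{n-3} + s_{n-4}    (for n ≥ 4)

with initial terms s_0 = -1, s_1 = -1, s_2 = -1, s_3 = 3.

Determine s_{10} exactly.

-5

s_4 = 1·3 + 2·-1 + -3·-1 + 1·-1 = 3
s_5 = 1·3 + 2·3 + -3·-1 + 1·-1 = 11
s_6 = 1·11 + 2·3 + -3·3 + 1·-1 = 7
s_7 = 1·7 + 2·11 + -3·3 + 1·3 = 23
s_8 = 1·23 + 2·7 + -3·11 + 1·3 = 7
s_9 = 1·7 + 2·23 + -3·7 + 1·11 = 43
s_10 = 1·43 + 2·7 + -3·23 + 1·7 = -5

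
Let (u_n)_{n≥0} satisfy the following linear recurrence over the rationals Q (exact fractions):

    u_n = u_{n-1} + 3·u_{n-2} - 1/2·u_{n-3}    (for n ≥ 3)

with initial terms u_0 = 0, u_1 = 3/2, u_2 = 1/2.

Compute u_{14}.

795543/32

u_3 = 1·1/2 + 3·3/2 + -1/2·0 = 5
u_4 = 1·5 + 3·1/2 + -1/2·3/2 = 23/4
u_5 = 1·23/4 + 3·5 + -1/2·1/2 = 41/2
u_6 = 1·41/2 + 3·23/4 + -1/2·5 = 141/4
u_7 = 1·141/4 + 3·41/2 + -1/2·23/4 = 751/8
u_8 = 1·751/8 + 3·141/4 + -1/2·41/2 = 1515/8
u_9 = 1·1515/8 + 3·751/8 + -1/2·141/4 = 3627/8
u_10 = 1·3627/8 + 3·1515/8 + -1/2·751/8 = 15593/16
u_11 = 1·15593/16 + 3·3627/8 + -1/2·1515/8 = 2240
u_12 = 1·2240 + 3·15593/16 + -1/2·3627/8 = 4937
u_13 = 1·4937 + 3·2240 + -1/2·15593/16 = 357431/32
u_14 = 1·357431/32 + 3·4937 + -1/2·2240 = 795543/32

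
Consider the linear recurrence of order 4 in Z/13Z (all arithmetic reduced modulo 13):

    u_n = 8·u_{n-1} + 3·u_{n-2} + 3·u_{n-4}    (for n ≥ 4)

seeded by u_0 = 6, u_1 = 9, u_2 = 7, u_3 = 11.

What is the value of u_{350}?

u_4 = 8·11 + 3·7 + 0·9 + 3·6 = 10
u_5 = 8·10 + 3·11 + 0·7 + 3·9 = 10
u_6 = 8·10 + 3·10 + 0·11 + 3·7 = 1
u_7 = 8·1 + 3·10 + 0·10 + 3·11 = 6
u_8 = 8·6 + 3·1 + 0·10 + 3·10 = 3
u_9 = 8·3 + 3·6 + 0·1 + 3·10 = 7
Continuing the recurrence:
  u_10 = 3;  u_11 = 11;  u_12 = 2;  u_13 = 5;  u_14 = 3;  u_15 = 7
  u_16 = 6;  u_17 = 6;  u_18 = 10;  u_19 = 2;  u_20 = 12;  u_21 = 3
  u_22 = 12;  u_23 = 7;  u_24 = 11;  u_25 = 1;  u_26 = 12;  u_27 = 3
  u_28 = 2;  u_29 = 2;  u_30 = 6;  u_31 = 11;  u_32 = 8;  u_33 = 12
  u_34 = 8;  u_35 = 3;  u_36 = 7;  u_37 = 10;  u_38 = 8;  u_39 = 12
  u_40 = 11;  u_41 = 11;  u_42 = 2;  u_43 = 7;  u_44 = 4;  u_45 = 8
  u_46 = 4;  u_47 = 12;  u_48 = 3;  u_49 = 6;  u_50 = 4;  u_51 = 8
  u_52 = 7;  u_53 = 7;  u_54 = 11;  u_55 = 3;  u_56 = 0;  u_57 = 4
  u_58 = 0;  u_59 = 8;  u_60 = 12;  u_61 = 2;  u_62 = 0;  u_63 = 4
  u_64 = 3;  u_65 = 3;  u_66 = 7;  u_67 = 12;  u_68 = 9;  u_69 = 0
  u_70 = 9;  u_71 = 4;  u_72 = 8;  u_73 = 11;  u_74 = 9;  u_75 = 0
  u_76 = 12;  u_77 = 12;  u_78 = 3;  u_79 = 8;  u_80 = 5;  u_81 = 9
  u_82 = 5;  u_83 = 0;  u_84 = 4;  u_85 = 7;  u_86 = 5;  u_87 = 9
  u_88 = 8;  u_89 = 8;  u_90 = 12;  u_91 = 4;  u_92 = 1;  u_93 = 5
  u_94 = 1;  u_95 = 9;  u_96 = 0;  u_97 = 3;  u_98 = 1;  u_99 = 5
  u_100 = 4;  u_101 = 4;  u_102 = 8;  u_103 = 0;  u_104 = 10;  u_105 = 1
  u_106 = 10;  u_107 = 5;  u_108 = 9;  u_109 = 12;  u_110 = 10;  u_111 = 1
  u_112 = 0;  u_113 = 0;  u_114 = 4;  u_115 = 9;  u_116 = 6;  u_117 = 10
  u_118 = 6;  u_119 = 1;  u_120 = 5;  u_121 = 8;  u_122 = 6;  u_123 = 10
  u_124 = 9;  u_125 = 9;  u_126 = 0;  u_127 = 5;  u_128 = 2;  u_129 = 6
  u_130 = 2;  u_131 = 10;  u_132 = 1;  u_133 = 4;  u_134 = 2;  u_135 = 6
  u_136 = 5;  u_137 = 5;  u_138 = 9;  u_139 = 1;  u_140 = 11;  u_141 = 2
  u_142 = 11;  u_143 = 6;  u_144 = 10;  u_145 = 0;  u_146 = 11;  u_147 = 2
  u_148 = 1;  u_149 = 1;  u_150 = 5;  u_151 = 10;  u_152 = 7;  u_153 = 11
  u_154 = 7;  u_155 = 2;  u_156 = 6;  u_157 = 9;  u_158 = 7;  u_159 = 11
  u_160 = 10;  u_161 = 10;  u_162 = 1;  u_163 = 6;  u_164 = 3;  u_165 = 7
  u_166 = 3;  u_167 = 11;  u_168 = 2;  u_169 = 5;  u_170 = 3;  u_171 = 7
  u_172 = 6;  u_173 = 6;  u_174 = 10;  u_175 = 2;  u_176 = 12;  u_177 = 3
  u_178 = 12;  u_179 = 7;  u_180 = 11;  u_181 = 1;  u_182 = 12;  u_183 = 3
  u_184 = 2;  u_185 = 2;  u_186 = 6;  u_187 = 11;  u_188 = 8;  u_189 = 12
  u_190 = 8;  u_191 = 3;  u_192 = 7;  u_193 = 10;  u_194 = 8;  u_195 = 12
  u_196 = 11;  u_197 = 11;  u_198 = 2;  u_199 = 7;  u_200 = 4;  u_201 = 8
  u_202 = 4;  u_203 = 12;  u_204 = 3;  u_205 = 6;  u_206 = 4;  u_207 = 8
  u_208 = 7;  u_209 = 7;  u_210 = 11;  u_211 = 3;  u_212 = 0;  u_213 = 4
  u_214 = 0;  u_215 = 8;  u_216 = 12;  u_217 = 2;  u_218 = 0;  u_219 = 4
  u_220 = 3;  u_221 = 3;  u_222 = 7;  u_223 = 12;  u_224 = 9;  u_225 = 0
  u_226 = 9;  u_227 = 4;  u_228 = 8;  u_229 = 11;  u_230 = 9;  u_231 = 0
  u_232 = 12;  u_233 = 12;  u_234 = 3;  u_235 = 8;  u_236 = 5;  u_237 = 9
  u_238 = 5;  u_239 = 0;  u_240 = 4;  u_241 = 7;  u_242 = 5;  u_243 = 9
  u_244 = 8;  u_245 = 8;  u_246 = 12;  u_247 = 4;  u_248 = 1;  u_249 = 5
  u_250 = 1;  u_251 = 9;  u_252 = 0;  u_253 = 3;  u_254 = 1;  u_255 = 5
  u_256 = 4;  u_257 = 4;  u_258 = 8;  u_259 = 0;  u_260 = 10;  u_261 = 1
  u_262 = 10;  u_263 = 5;  u_264 = 9;  u_265 = 12;  u_266 = 10;  u_267 = 1
  u_268 = 0;  u_269 = 0;  u_270 = 4;  u_271 = 9;  u_272 = 6;  u_273 = 10
  u_274 = 6;  u_275 = 1;  u_276 = 5;  u_277 = 8;  u_278 = 6;  u_279 = 10
  u_280 = 9;  u_281 = 9;  u_282 = 0;  u_283 = 5;  u_284 = 2;  u_285 = 6
  u_286 = 2;  u_287 = 10;  u_288 = 1;  u_289 = 4;  u_290 = 2;  u_291 = 6
  u_292 = 5;  u_293 = 5;  u_294 = 9;  u_295 = 1;  u_296 = 11;  u_297 = 2
  u_298 = 11;  u_299 = 6;  u_300 = 10;  u_301 = 0;  u_302 = 11;  u_303 = 2
  u_304 = 1;  u_305 = 1;  u_306 = 5;  u_307 = 10;  u_308 = 7;  u_309 = 11
  u_310 = 7;  u_311 = 2;  u_312 = 6;  u_313 = 9;  u_314 = 7;  u_315 = 11
  u_316 = 10;  u_317 = 10;  u_318 = 1;  u_319 = 6;  u_320 = 3;  u_321 = 7
  u_322 = 3;  u_323 = 11;  u_324 = 2;  u_325 = 5;  u_326 = 3;  u_327 = 7
  u_328 = 6;  u_329 = 6;  u_330 = 10;  u_331 = 2;  u_332 = 12;  u_333 = 3
  u_334 = 12;  u_335 = 7;  u_336 = 11;  u_337 = 1;  u_338 = 12;  u_339 = 3
  u_340 = 2;  u_341 = 2;  u_342 = 6;  u_343 = 11;  u_344 = 8;  u_345 = 12
  u_346 = 8;  u_347 = 3;  u_348 = 7
u_349 = 8·7 + 3·3 + 0·8 + 3·12 = 10
u_350 = 8·10 + 3·7 + 0·3 + 3·8 = 8

8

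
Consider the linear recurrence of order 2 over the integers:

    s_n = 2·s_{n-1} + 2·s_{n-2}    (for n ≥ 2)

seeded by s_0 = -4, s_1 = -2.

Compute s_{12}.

s_2 = 2·-2 + 2·-4 = -12
s_3 = 2·-12 + 2·-2 = -28
s_4 = 2·-28 + 2·-12 = -80
s_5 = 2·-80 + 2·-28 = -216
s_6 = 2·-216 + 2·-80 = -592
s_7 = 2·-592 + 2·-216 = -1616
s_8 = 2·-1616 + 2·-592 = -4416
s_9 = 2·-4416 + 2·-1616 = -12064
s_10 = 2·-12064 + 2·-4416 = -32960
s_11 = 2·-32960 + 2·-12064 = -90048
s_12 = 2·-90048 + 2·-32960 = -246016

-246016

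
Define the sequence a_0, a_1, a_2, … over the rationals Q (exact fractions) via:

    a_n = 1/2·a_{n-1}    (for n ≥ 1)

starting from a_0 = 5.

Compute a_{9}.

a_1 = 1/2·5 = 5/2
a_2 = 1/2·5/2 = 5/4
a_3 = 1/2·5/4 = 5/8
a_4 = 1/2·5/8 = 5/16
a_5 = 1/2·5/16 = 5/32
a_6 = 1/2·5/32 = 5/64
a_7 = 1/2·5/64 = 5/128
a_8 = 1/2·5/128 = 5/256
a_9 = 1/2·5/256 = 5/512

5/512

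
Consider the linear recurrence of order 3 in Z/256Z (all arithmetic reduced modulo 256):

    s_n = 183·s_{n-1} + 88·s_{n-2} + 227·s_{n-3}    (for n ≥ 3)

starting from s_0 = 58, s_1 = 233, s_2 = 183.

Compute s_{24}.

s_3 = 183·183 + 88·233 + 227·58 = 87
s_4 = 183·87 + 88·183 + 227·233 = 180
s_5 = 183·180 + 88·87 + 227·183 = 217
s_6 = 183·217 + 88·180 + 227·87 = 36
s_7 = 183·36 + 88·217 + 227·180 = 240
s_8 = 183·240 + 88·36 + 227·217 = 91
s_9 = 183·91 + 88·240 + 227·36 = 121
s_10 = 183·121 + 88·91 + 227·240 = 151
s_11 = 183·151 + 88·121 + 227·91 = 58
s_12 = 183·58 + 88·151 + 227·121 = 169
s_13 = 183·169 + 88·58 + 227·151 = 164
s_14 = 183·164 + 88·169 + 227·58 = 194
s_15 = 183·194 + 88·164 + 227·169 = 233
s_16 = 183·233 + 88·194 + 227·164 = 171
s_17 = 183·171 + 88·233 + 227·194 = 91
s_18 = 183·91 + 88·171 + 227·233 = 112
s_19 = 183·112 + 88·91 + 227·171 = 249
s_20 = 183·249 + 88·112 + 227·91 = 48
s_21 = 183·48 + 88·249 + 227·112 = 56
s_22 = 183·56 + 88·48 + 227·249 = 83
s_23 = 183·83 + 88·56 + 227·48 = 37
s_24 = 183·37 + 88·83 + 227·56 = 163

163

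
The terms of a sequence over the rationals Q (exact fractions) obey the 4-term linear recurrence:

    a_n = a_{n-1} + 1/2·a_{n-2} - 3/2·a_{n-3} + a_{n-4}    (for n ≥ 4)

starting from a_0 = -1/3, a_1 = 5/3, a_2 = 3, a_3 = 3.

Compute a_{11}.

5/3

a_4 = 1·3 + 1/2·3 + -3/2·5/3 + 1·-1/3 = 5/3
a_5 = 1·5/3 + 1/2·3 + -3/2·3 + 1·5/3 = 1/3
a_6 = 1·1/3 + 1/2·5/3 + -3/2·3 + 1·3 = -1/3
a_7 = 1·-1/3 + 1/2·1/3 + -3/2·5/3 + 1·3 = 1/3
a_8 = 1·1/3 + 1/2·-1/3 + -3/2·1/3 + 1·5/3 = 4/3
a_9 = 1·4/3 + 1/2·1/3 + -3/2·-1/3 + 1·1/3 = 7/3
a_10 = 1·7/3 + 1/2·4/3 + -3/2·1/3 + 1·-1/3 = 13/6
a_11 = 1·13/6 + 1/2·7/3 + -3/2·4/3 + 1·1/3 = 5/3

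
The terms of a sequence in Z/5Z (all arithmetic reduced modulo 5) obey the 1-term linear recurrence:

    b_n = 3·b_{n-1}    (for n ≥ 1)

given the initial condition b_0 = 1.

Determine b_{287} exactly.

b_1 = 3·1 = 3
b_2 = 3·3 = 4
b_3 = 3·4 = 2
b_4 = 3·2 = 1
(b_4) = (1) = (b_0), so the sequence has period 4.
287 ≡ 3 (mod 4), hence b_287 = b_3 = 2.

2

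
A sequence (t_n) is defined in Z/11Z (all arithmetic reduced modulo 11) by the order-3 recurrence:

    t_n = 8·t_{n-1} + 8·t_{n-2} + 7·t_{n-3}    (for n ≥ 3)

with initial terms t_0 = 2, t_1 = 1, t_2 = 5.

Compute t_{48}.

4

t_3 = 8·5 + 8·1 + 7·2 = 7
t_4 = 8·7 + 8·5 + 7·1 = 4
t_5 = 8·4 + 8·7 + 7·5 = 2
t_6 = 8·2 + 8·4 + 7·7 = 9
t_7 = 8·9 + 8·2 + 7·4 = 6
t_8 = 8·6 + 8·9 + 7·2 = 2
t_9 = 8·2 + 8·6 + 7·9 = 6
t_10 = 8·6 + 8·2 + 7·6 = 7
t_11 = 8·7 + 8·6 + 7·2 = 8
t_12 = 8·8 + 8·7 + 7·6 = 8
t_13 = 8·8 + 8·8 + 7·7 = 1
t_14 = 8·1 + 8·8 + 7·8 = 7
t_15 = 8·7 + 8·1 + 7·8 = 10
t_16 = 8·10 + 8·7 + 7·1 = 0
t_17 = 8·0 + 8·10 + 7·7 = 8
t_18 = 8·8 + 8·0 + 7·10 = 2
t_19 = 8·2 + 8·8 + 7·0 = 3
t_20 = 8·3 + 8·2 + 7·8 = 8
t_21 = 8·8 + 8·3 + 7·2 = 3
t_22 = 8·3 + 8·8 + 7·3 = 10
t_23 = 8·10 + 8·3 + 7·8 = 6
t_24 = 8·6 + 8·10 + 7·3 = 6
t_25 = 8·6 + 8·6 + 7·10 = 1
t_26 = 8·1 + 8·6 + 7·6 = 10
t_27 = 8·10 + 8·1 + 7·6 = 9
t_28 = 8·9 + 8·10 + 7·1 = 5
t_29 = 8·5 + 8·9 + 7·10 = 6
t_30 = 8·6 + 8·5 + 7·9 = 8
t_31 = 8·8 + 8·6 + 7·5 = 4
t_32 = 8·4 + 8·8 + 7·6 = 6
t_33 = 8·6 + 8·4 + 7·8 = 4
t_34 = 8·4 + 8·6 + 7·4 = 9
t_35 = 8·9 + 8·4 + 7·6 = 3
t_36 = 8·3 + 8·9 + 7·4 = 3
t_37 = 8·3 + 8·3 + 7·9 = 1
t_38 = 8·1 + 8·3 + 7·3 = 9
t_39 = 8·9 + 8·1 + 7·3 = 2
t_40 = 8·2 + 8·9 + 7·1 = 7
t_41 = 8·7 + 8·2 + 7·9 = 3
t_42 = 8·3 + 8·7 + 7·2 = 6
t_43 = 8·6 + 8·3 + 7·7 = 0
t_44 = 8·0 + 8·6 + 7·3 = 3
t_45 = 8·3 + 8·0 + 7·6 = 0
t_46 = 8·0 + 8·3 + 7·0 = 2
t_47 = 8·2 + 8·0 + 7·3 = 4
t_48 = 8·4 + 8·2 + 7·0 = 4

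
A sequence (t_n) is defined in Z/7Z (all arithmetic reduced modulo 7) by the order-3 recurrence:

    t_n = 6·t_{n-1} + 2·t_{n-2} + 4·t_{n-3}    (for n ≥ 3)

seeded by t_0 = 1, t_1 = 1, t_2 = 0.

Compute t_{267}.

t_3 = 6·0 + 2·1 + 4·1 = 6
t_4 = 6·6 + 2·0 + 4·1 = 5
t_5 = 6·5 + 2·6 + 4·0 = 0
t_6 = 6·0 + 2·5 + 4·6 = 6
t_7 = 6·6 + 2·0 + 4·5 = 0
t_8 = 6·0 + 2·6 + 4·0 = 5
Continuing the recurrence:
  t_9 = 5;  t_10 = 5;  t_11 = 4;  t_12 = 5;  t_13 = 2;  t_14 = 3
  t_15 = 0;  t_16 = 0;  t_17 = 5;  t_18 = 2;  t_19 = 1;  t_20 = 2
  t_21 = 1;  t_22 = 0;  t_23 = 3;  t_24 = 1;  t_25 = 5;  t_26 = 2
  t_27 = 5;  t_28 = 5;  t_29 = 6;  t_30 = 3;  t_31 = 1;  t_32 = 1
  t_33 = 6;  t_34 = 0;  t_35 = 2;  t_36 = 1;  t_37 = 3;  t_38 = 0
  t_39 = 3;  t_40 = 2;  t_41 = 4;  t_42 = 5;  t_43 = 4;  t_44 = 1
  t_45 = 6;  t_46 = 5;  t_47 = 4;  t_48 = 2;  t_49 = 5;  t_50 = 1
  t_51 = 3;  t_52 = 5;  t_53 = 5;  t_54 = 3;  t_55 = 6;  t_56 = 6
  t_57 = 4;  t_58 = 4;  t_59 = 0;  t_60 = 3;  t_61 = 6;  t_62 = 0
  t_63 = 3;  t_64 = 0;  t_65 = 6;  t_66 = 6;  t_67 = 6;  t_68 = 2
  t_69 = 6;  t_70 = 1;  t_71 = 5;  t_72 = 0;  t_73 = 0;  t_74 = 6
  t_75 = 1;  t_76 = 4;  t_77 = 1;  t_78 = 4;  t_79 = 0;  t_80 = 5
  t_81 = 4;  t_82 = 6;  t_83 = 1;  t_84 = 6;  t_85 = 6;  t_86 = 3
  t_87 = 5;  t_88 = 4;  t_89 = 4;  t_90 = 3;  t_91 = 0;  t_92 = 1
  t_93 = 4;  t_94 = 5;  t_95 = 0;  t_96 = 5;  t_97 = 1;  t_98 = 2
  t_99 = 6;  t_100 = 2;  t_101 = 4;  t_102 = 3;  t_103 = 6;  t_104 = 2
  t_105 = 1;  t_106 = 6;  t_107 = 4;  t_108 = 5;  t_109 = 6;  t_110 = 6
  t_111 = 5;  t_112 = 3;  t_113 = 3;  t_114 = 2;  t_115 = 2;  t_116 = 0
  t_117 = 5;  t_118 = 3;  t_119 = 0;  t_120 = 5;  t_121 = 0;  t_122 = 3
  t_123 = 3;  t_124 = 3;  t_125 = 1;  t_126 = 3;  t_127 = 4;  t_128 = 6
  t_129 = 0;  t_130 = 0;  t_131 = 3;  t_132 = 4;  t_133 = 2;  t_134 = 4
  t_135 = 2;  t_136 = 0;  t_137 = 6;  t_138 = 2;  t_139 = 3;  t_140 = 4
  t_141 = 3;  t_142 = 3;  t_143 = 5;  t_144 = 6;  t_145 = 2;  t_146 = 2
  t_147 = 5;  t_148 = 0;  t_149 = 4;  t_150 = 2;  t_151 = 6;  t_152 = 0
  t_153 = 6;  t_154 = 4;  t_155 = 1;  t_156 = 3;  t_157 = 1;  t_158 = 2
  t_159 = 5;  t_160 = 3;  t_161 = 1;  t_162 = 4;  t_163 = 3;  t_164 = 2
  t_165 = 6;  t_166 = 3;  t_167 = 3;  t_168 = 6;  t_169 = 5;  t_170 = 5
  t_171 = 1;  t_172 = 1;  t_173 = 0;  t_174 = 6;  t_175 = 5;  t_176 = 0
  t_177 = 6;  t_178 = 0;  t_179 = 5;  t_180 = 5;  t_181 = 5;  t_182 = 4
  t_183 = 5;  t_184 = 2;  t_185 = 3;  t_186 = 0;  t_187 = 0;  t_188 = 5
  t_189 = 2;  t_190 = 1;  t_191 = 2;  t_192 = 1;  t_193 = 0;  t_194 = 3
  t_195 = 1;  t_196 = 5;  t_197 = 2;  t_198 = 5;  t_199 = 5;  t_200 = 6
  t_201 = 3;  t_202 = 1;  t_203 = 1;  t_204 = 6;  t_205 = 0;  t_206 = 2
  t_207 = 1;  t_208 = 3;  t_209 = 0;  t_210 = 3;  t_211 = 2;  t_212 = 4
  t_213 = 5;  t_214 = 4;  t_215 = 1;  t_216 = 6;  t_217 = 5;  t_218 = 4
  t_219 = 2;  t_220 = 5;  t_221 = 1;  t_222 = 3;  t_223 = 5;  t_224 = 5
  t_225 = 3;  t_226 = 6;  t_227 = 6;  t_228 = 4;  t_229 = 4;  t_230 = 0
  t_231 = 3;  t_232 = 6;  t_233 = 0;  t_234 = 3;  t_235 = 0;  t_236 = 6
  t_237 = 6;  t_238 = 6;  t_239 = 2;  t_240 = 6;  t_241 = 1;  t_242 = 5
  t_243 = 0;  t_244 = 0;  t_245 = 6;  t_246 = 1;  t_247 = 4;  t_248 = 1
  t_249 = 4;  t_250 = 0;  t_251 = 5;  t_252 = 4;  t_253 = 6;  t_254 = 1
  t_255 = 6;  t_256 = 6;  t_257 = 3;  t_258 = 5;  t_259 = 4;  t_260 = 4
  t_261 = 3;  t_262 = 0;  t_263 = 1;  t_264 = 4;  t_265 = 5
t_266 = 6·5 + 2·4 + 4·1 = 0
t_267 = 6·0 + 2·5 + 4·4 = 5

5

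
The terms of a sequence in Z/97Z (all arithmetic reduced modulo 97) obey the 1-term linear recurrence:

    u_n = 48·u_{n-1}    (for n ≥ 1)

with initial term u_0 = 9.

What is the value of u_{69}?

u_1 = 48·9 = 44
u_2 = 48·44 = 75
u_3 = 48·75 = 11
u_4 = 48·11 = 43
u_5 = 48·43 = 27
u_6 = 48·27 = 35
u_7 = 48·35 = 31
u_8 = 48·31 = 33
u_9 = 48·33 = 32
u_10 = 48·32 = 81
u_11 = 48·81 = 8
u_12 = 48·8 = 93
u_13 = 48·93 = 2
u_14 = 48·2 = 96
u_15 = 48·96 = 49
u_16 = 48·49 = 24
u_17 = 48·24 = 85
u_18 = 48·85 = 6
u_19 = 48·6 = 94
u_20 = 48·94 = 50
u_21 = 48·50 = 72
u_22 = 48·72 = 61
u_23 = 48·61 = 18
u_24 = 48·18 = 88
u_25 = 48·88 = 53
u_26 = 48·53 = 22
u_27 = 48·22 = 86
u_28 = 48·86 = 54
u_29 = 48·54 = 70
u_30 = 48·70 = 62
u_31 = 48·62 = 66
u_32 = 48·66 = 64
u_33 = 48·64 = 65
u_34 = 48·65 = 16
u_35 = 48·16 = 89
u_36 = 48·89 = 4
u_37 = 48·4 = 95
u_38 = 48·95 = 1
u_39 = 48·1 = 48
u_40 = 48·48 = 73
u_41 = 48·73 = 12
u_42 = 48·12 = 91
u_43 = 48·91 = 3
u_44 = 48·3 = 47
u_45 = 48·47 = 25
u_46 = 48·25 = 36
u_47 = 48·36 = 79
u_48 = 48·79 = 9
u_49 = 48·9 = 44
u_50 = 48·44 = 75
u_51 = 48·75 = 11
u_52 = 48·11 = 43
u_53 = 48·43 = 27
u_54 = 48·27 = 35
u_55 = 48·35 = 31
u_56 = 48·31 = 33
u_57 = 48·33 = 32
u_58 = 48·32 = 81
u_59 = 48·81 = 8
u_60 = 48·8 = 93
u_61 = 48·93 = 2
u_62 = 48·2 = 96
u_63 = 48·96 = 49
u_64 = 48·49 = 24
u_65 = 48·24 = 85
u_66 = 48·85 = 6
u_67 = 48·6 = 94
u_68 = 48·94 = 50
u_69 = 48·50 = 72

72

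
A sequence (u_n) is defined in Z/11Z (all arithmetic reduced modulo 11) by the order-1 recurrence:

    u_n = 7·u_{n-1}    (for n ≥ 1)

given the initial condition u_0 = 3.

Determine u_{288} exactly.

5

u_1 = 7·3 = 10
u_2 = 7·10 = 4
u_3 = 7·4 = 6
u_4 = 7·6 = 9
u_5 = 7·9 = 8
u_6 = 7·8 = 1
u_7 = 7·1 = 7
u_8 = 7·7 = 5
u_9 = 7·5 = 2
u_10 = 7·2 = 3
(u_10) = (3) = (u_0), so the sequence has period 10.
288 ≡ 8 (mod 10), hence u_288 = u_8 = 5.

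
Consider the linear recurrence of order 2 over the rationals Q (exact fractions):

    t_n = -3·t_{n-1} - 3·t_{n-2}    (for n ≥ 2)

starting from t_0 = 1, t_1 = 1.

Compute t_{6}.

-27

t_2 = -3·1 + -3·1 = -6
t_3 = -3·-6 + -3·1 = 15
t_4 = -3·15 + -3·-6 = -27
t_5 = -3·-27 + -3·15 = 36
t_6 = -3·36 + -3·-27 = -27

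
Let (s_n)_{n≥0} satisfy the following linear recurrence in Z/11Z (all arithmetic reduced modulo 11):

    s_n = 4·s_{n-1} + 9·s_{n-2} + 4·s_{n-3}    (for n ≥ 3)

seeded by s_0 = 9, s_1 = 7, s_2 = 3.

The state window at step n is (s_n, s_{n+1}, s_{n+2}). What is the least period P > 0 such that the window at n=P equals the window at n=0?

40

n=0: window = (9, 7, 3)
n=1: window = (7, 3, 1)
n=2: window = (3, 1, 4)
n=3: window = (1, 4, 4)
n=4: window = (4, 4, 1)
n=5: window = (4, 1, 1)
n=6: window = (1, 1, 7)
n=7: window = (1, 7, 8)
n=8: window = (7, 8, 0)
n=9: window = (8, 0, 1)
n=10: window = (0, 1, 3)
n=11: window = (1, 3, 10)
n=12: window = (3, 10, 5)
n=13: window = (10, 5, 1)
n=14: window = (5, 1, 1)
n=15: window = (1, 1, 0)
n=16: window = (1, 0, 2)
n=17: window = (0, 2, 1)
n=18: window = (2, 1, 0)
n=19: window = (1, 0, 6)
n=20: window = (0, 6, 6)
n=21: window = (6, 6, 1)
n=22: window = (6, 1, 5)
n=23: window = (1, 5, 9)
n=24: window = (5, 9, 8)
n=25: window = (9, 8, 1)
n=26: window = (8, 1, 2)
n=27: window = (1, 2, 5)
n=28: window = (2, 5, 9)
n=29: window = (5, 9, 1)
n=30: window = (9, 1, 6)
n=31: window = (1, 6, 3)
n=32: window = (6, 3, 4)
n=33: window = (3, 4, 1)
n=34: window = (4, 1, 8)
n=35: window = (1, 8, 2)
n=36: window = (8, 2, 7)
n=37: window = (2, 7, 1)
n=38: window = (7, 1, 9)
n=39: window = (1, 9, 7)
n=40: window = (9, 7, 3)
window at n=40 equals window at n=0 → period = 40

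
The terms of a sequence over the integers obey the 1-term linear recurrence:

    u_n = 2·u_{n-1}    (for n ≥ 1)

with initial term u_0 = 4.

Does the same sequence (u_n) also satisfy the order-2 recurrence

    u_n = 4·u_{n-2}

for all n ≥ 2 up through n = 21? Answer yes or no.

yes

Terms u_0..u_21: 4, 8, 16, 32, 64, 128, 256, 512, 1024, 2048, 4096, 8192, 16384, 32768, 65536, 131072, 262144, 524288, 1048576, 2097152, 4194304, 8388608
n=2: candidate gives 16, actual u_2 = 16 ✓
n=3: candidate gives 32, actual u_3 = 32 ✓
n=4: candidate gives 64, actual u_4 = 64 ✓
n=5: candidate gives 128, actual u_5 = 128 ✓
n=6: candidate gives 256, actual u_6 = 256 ✓
n=7: candidate gives 512, actual u_7 = 512 ✓
n=8: candidate gives 1024, actual u_8 = 1024 ✓
n=9: candidate gives 2048, actual u_9 = 2048 ✓
n=10: candidate gives 4096, actual u_10 = 4096 ✓
n=11: candidate gives 8192, actual u_11 = 8192 ✓
n=12: candidate gives 16384, actual u_12 = 16384 ✓
n=13: candidate gives 32768, actual u_13 = 32768 ✓
n=14: candidate gives 65536, actual u_14 = 65536 ✓
n=15: candidate gives 131072, actual u_15 = 131072 ✓
n=16: candidate gives 262144, actual u_16 = 262144 ✓
n=17: candidate gives 524288, actual u_17 = 524288 ✓
n=18: candidate gives 1048576, actual u_18 = 1048576 ✓
n=19: candidate gives 2097152, actual u_19 = 2097152 ✓
n=20: candidate gives 4194304, actual u_20 = 4194304 ✓
n=21: candidate gives 8388608, actual u_21 = 8388608 ✓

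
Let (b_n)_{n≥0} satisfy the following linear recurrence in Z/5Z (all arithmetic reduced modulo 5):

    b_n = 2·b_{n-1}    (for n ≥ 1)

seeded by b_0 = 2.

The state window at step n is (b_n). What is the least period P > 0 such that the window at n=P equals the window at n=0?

n=0: window = (2)
n=1: window = (4)
n=2: window = (3)
n=3: window = (1)
n=4: window = (2)
window at n=4 equals window at n=0 → period = 4

4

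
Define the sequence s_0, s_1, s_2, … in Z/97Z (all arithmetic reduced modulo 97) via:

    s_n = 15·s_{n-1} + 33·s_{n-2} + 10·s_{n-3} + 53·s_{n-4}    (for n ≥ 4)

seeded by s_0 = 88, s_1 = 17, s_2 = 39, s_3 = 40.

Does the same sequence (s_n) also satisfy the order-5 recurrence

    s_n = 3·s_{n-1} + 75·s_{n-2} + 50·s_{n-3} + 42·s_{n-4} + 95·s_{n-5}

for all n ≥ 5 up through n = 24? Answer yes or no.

Terms s_0..s_24: 88, 17, 39, 40, 28, 24, 65, 93, 26, 46, 6, 7, 7, 21, 61, 12, 58, 79, 50, 14, 1, 23, 64, 46, 78
n=5: candidate gives 43, actual s_5 = 24 ✗

no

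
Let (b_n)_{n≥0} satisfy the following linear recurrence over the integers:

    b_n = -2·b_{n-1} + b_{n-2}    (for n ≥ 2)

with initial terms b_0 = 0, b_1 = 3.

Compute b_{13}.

100383

b_2 = -2·3 + 1·0 = -6
b_3 = -2·-6 + 1·3 = 15
b_4 = -2·15 + 1·-6 = -36
b_5 = -2·-36 + 1·15 = 87
b_6 = -2·87 + 1·-36 = -210
b_7 = -2·-210 + 1·87 = 507
b_8 = -2·507 + 1·-210 = -1224
b_9 = -2·-1224 + 1·507 = 2955
b_10 = -2·2955 + 1·-1224 = -7134
b_11 = -2·-7134 + 1·2955 = 17223
b_12 = -2·17223 + 1·-7134 = -41580
b_13 = -2·-41580 + 1·17223 = 100383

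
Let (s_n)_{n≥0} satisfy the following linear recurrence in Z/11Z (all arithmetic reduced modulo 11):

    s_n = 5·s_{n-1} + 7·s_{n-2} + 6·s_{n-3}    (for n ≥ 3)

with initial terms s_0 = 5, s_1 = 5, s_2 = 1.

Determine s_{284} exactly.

6

s_3 = 5·1 + 7·5 + 6·5 = 4
s_4 = 5·4 + 7·1 + 6·5 = 2
s_5 = 5·2 + 7·4 + 6·1 = 0
s_6 = 5·0 + 7·2 + 6·4 = 5
s_7 = 5·5 + 7·0 + 6·2 = 4
s_8 = 5·4 + 7·5 + 6·0 = 0
Continuing the recurrence:
  s_9 = 3;  s_10 = 6;  s_11 = 7;  s_12 = 7;  s_13 = 10;  s_14 = 9
  s_15 = 3;  s_16 = 6;  s_17 = 6;  s_18 = 2;  s_19 = 0;  s_20 = 6
  s_21 = 9;  s_22 = 10;  s_23 = 6;  s_24 = 0;  s_25 = 3;  s_26 = 7
  s_27 = 1;  s_28 = 6;  s_29 = 2;  s_30 = 3;  s_31 = 10;  s_32 = 6
  s_33 = 8;  s_34 = 10;  s_35 = 10;  s_36 = 3;  s_37 = 2;  s_38 = 3
  s_39 = 3;  s_40 = 4;  s_41 = 4;  s_42 = 0;  s_43 = 8;  s_44 = 9
  s_45 = 2;  s_46 = 0;  s_47 = 2;  s_48 = 0;  s_49 = 3;  s_50 = 5
  s_51 = 2;  s_52 = 8;  s_53 = 7;  s_54 = 4;  s_55 = 7;  s_56 = 6
  s_57 = 4;  s_58 = 5;  s_59 = 1;  s_60 = 9;  s_61 = 5;  s_62 = 6
  s_63 = 9;  s_64 = 7;  s_65 = 2;  s_66 = 3;  s_67 = 5;  s_68 = 3
  s_69 = 2;  s_70 = 6;  s_71 = 7;  s_72 = 1;  s_73 = 2;  s_74 = 4
  s_75 = 7;  s_76 = 9;  s_77 = 8;  s_78 = 2;  s_79 = 10;  s_80 = 2
  s_81 = 4;  s_82 = 6;  s_83 = 4;  s_84 = 9;  s_85 = 10;  s_86 = 5
  s_87 = 6;  s_88 = 4;  s_89 = 4;  s_90 = 7;  s_91 = 10;  s_92 = 2
  s_93 = 1;  s_94 = 2;  s_95 = 7;  s_96 = 0;  s_97 = 6;  s_98 = 6
  s_99 = 6;  s_100 = 9;  s_101 = 2;  s_102 = 10;  s_103 = 8;  s_104 = 1
  s_105 = 0;  s_106 = 0;  s_107 = 6;  s_108 = 8;  s_109 = 5;  s_110 = 7
  s_111 = 8;  s_112 = 9;  s_113 = 0;  s_114 = 1;  s_115 = 4;  s_116 = 5
  s_117 = 4;  s_118 = 2;  s_119 = 2;  s_120 = 4;  s_121 = 2;  s_122 = 6
  s_123 = 2;  s_124 = 9;  s_125 = 7;  s_126 = 0;  s_127 = 4;  s_128 = 7
  s_129 = 8;  s_130 = 3;  s_131 = 3;  s_132 = 7;  s_133 = 8;  s_134 = 8
  s_135 = 6;  s_136 = 2;  s_137 = 1;  s_138 = 0;  s_139 = 8;  s_140 = 2
  s_141 = 0;  s_142 = 7;  s_143 = 3;  s_144 = 9;  s_145 = 9;  s_146 = 5
  s_147 = 10;  s_148 = 7;  s_149 = 3;  s_150 = 3;  s_151 = 1;  s_152 = 0
  s_153 = 3;  s_154 = 10;  s_155 = 5;  s_156 = 3;  s_157 = 0;  s_158 = 7
  s_159 = 9;  s_160 = 6;  s_161 = 3;  s_162 = 1;  s_163 = 7;  s_164 = 5
  s_165 = 3;  s_166 = 4;  s_167 = 5;  s_168 = 5;  s_169 = 7;  s_170 = 1
  s_171 = 7;  s_172 = 7;  s_173 = 2;  s_174 = 2;  s_175 = 0;  s_176 = 4
  s_177 = 10;  s_178 = 1;  s_179 = 0;  s_180 = 1;  s_181 = 0;  s_182 = 7
  s_183 = 8;  s_184 = 1;  s_185 = 4;  s_186 = 9;  s_187 = 2;  s_188 = 9
  s_189 = 3;  s_190 = 2;  s_191 = 8;  s_192 = 6;  s_193 = 10;  s_194 = 8
  s_195 = 3;  s_196 = 10;  s_197 = 9;  s_198 = 1;  s_199 = 7;  s_200 = 8
  s_201 = 7;  s_202 = 1;  s_203 = 3;  s_204 = 9;  s_205 = 6;  s_206 = 1
  s_207 = 2;  s_208 = 9;  s_209 = 10;  s_210 = 4;  s_211 = 1;  s_212 = 5
  s_213 = 1;  s_214 = 2;  s_215 = 3;  s_216 = 2;  s_217 = 10;  s_218 = 5
  s_219 = 8;  s_220 = 3;  s_221 = 2;  s_222 = 2;  s_223 = 9;  s_224 = 5
  s_225 = 1;  s_226 = 6;  s_227 = 1;  s_228 = 9;  s_229 = 0;  s_230 = 3
  s_231 = 3;  s_232 = 3;  s_233 = 10;  s_234 = 1;  s_235 = 5;  s_236 = 4
  s_237 = 6;  s_238 = 0;  s_239 = 0;  s_240 = 3;  s_241 = 4;  s_242 = 8
  s_243 = 9;  s_244 = 4;  s_245 = 10;  s_246 = 0;  s_247 = 6;  s_248 = 2
  s_249 = 8;  s_250 = 2;  s_251 = 1;  s_252 = 1;  s_253 = 2;  s_254 = 1
  s_255 = 3;  s_256 = 1;  s_257 = 10;  s_258 = 9;  s_259 = 0;  s_260 = 2
  s_261 = 9;  s_262 = 4;  s_263 = 7;  s_264 = 7;  s_265 = 9;  s_266 = 4
  s_267 = 4;  s_268 = 3;  s_269 = 1;  s_270 = 6;  s_271 = 0;  s_272 = 4
  s_273 = 1;  s_274 = 0;  s_275 = 9;  s_276 = 7;  s_277 = 10;  s_278 = 10
  s_279 = 8;  s_280 = 5;  s_281 = 9;  s_282 = 7
s_283 = 5·7 + 7·9 + 6·5 = 7
s_284 = 5·7 + 7·7 + 6·9 = 6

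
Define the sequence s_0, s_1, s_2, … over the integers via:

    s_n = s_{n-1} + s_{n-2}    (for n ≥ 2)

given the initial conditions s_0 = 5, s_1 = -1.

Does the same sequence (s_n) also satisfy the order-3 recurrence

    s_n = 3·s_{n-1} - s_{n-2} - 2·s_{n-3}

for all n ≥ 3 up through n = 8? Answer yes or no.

yes

Terms s_0..s_8: 5, -1, 4, 3, 7, 10, 17, 27, 44
n=3: candidate gives 3, actual s_3 = 3 ✓
n=4: candidate gives 7, actual s_4 = 7 ✓
n=5: candidate gives 10, actual s_5 = 10 ✓
n=6: candidate gives 17, actual s_6 = 17 ✓
n=7: candidate gives 27, actual s_7 = 27 ✓
n=8: candidate gives 44, actual s_8 = 44 ✓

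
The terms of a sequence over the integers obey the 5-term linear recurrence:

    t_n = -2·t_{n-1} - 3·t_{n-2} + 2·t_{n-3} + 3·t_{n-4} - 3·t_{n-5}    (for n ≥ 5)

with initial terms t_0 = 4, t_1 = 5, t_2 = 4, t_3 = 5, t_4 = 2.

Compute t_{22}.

-493167

t_5 = -2·2 + -3·5 + 2·4 + 3·5 + -3·4 = -8
t_6 = -2·-8 + -3·2 + 2·5 + 3·4 + -3·5 = 17
t_7 = -2·17 + -3·-8 + 2·2 + 3·5 + -3·4 = -3
t_8 = -2·-3 + -3·17 + 2·-8 + 3·2 + -3·5 = -70
t_9 = -2·-70 + -3·-3 + 2·17 + 3·-8 + -3·2 = 153
t_10 = -2·153 + -3·-70 + 2·-3 + 3·17 + -3·-8 = -27
t_11 = -2·-27 + -3·153 + 2·-70 + 3·-3 + -3·17 = -605
t_12 = -2·-605 + -3·-27 + 2·153 + 3·-70 + -3·-3 = 1396
t_13 = -2·1396 + -3·-605 + 2·-27 + 3·153 + -3·-70 = -362
t_14 = -2·-362 + -3·1396 + 2·-605 + 3·-27 + -3·153 = -5214
t_15 = -2·-5214 + -3·-362 + 2·1396 + 3·-605 + -3·-27 = 12572
t_16 = -2·12572 + -3·-5214 + 2·-362 + 3·1396 + -3·-605 = -4223
t_17 = -2·-4223 + -3·12572 + 2·-5214 + 3·-362 + -3·1396 = -44972
t_18 = -2·-44972 + -3·-4223 + 2·12572 + 3·-5214 + -3·-362 = 113201
t_19 = -2·113201 + -3·-44972 + 2·-4223 + 3·12572 + -3·-5214 = -46574
t_20 = -2·-46574 + -3·113201 + 2·-44972 + 3·-4223 + -3·12572 = -386784
t_21 = -2·-386784 + -3·-46574 + 2·113201 + 3·-44972 + -3·-4223 = 1017445
t_22 = -2·1017445 + -3·-386784 + 2·-46574 + 3·113201 + -3·-44972 = -493167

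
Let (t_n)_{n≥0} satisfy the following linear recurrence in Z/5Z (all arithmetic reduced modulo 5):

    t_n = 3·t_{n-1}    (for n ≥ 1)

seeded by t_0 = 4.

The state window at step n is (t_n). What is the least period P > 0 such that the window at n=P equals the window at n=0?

n=0: window = (4)
n=1: window = (2)
n=2: window = (1)
n=3: window = (3)
n=4: window = (4)
window at n=4 equals window at n=0 → period = 4

4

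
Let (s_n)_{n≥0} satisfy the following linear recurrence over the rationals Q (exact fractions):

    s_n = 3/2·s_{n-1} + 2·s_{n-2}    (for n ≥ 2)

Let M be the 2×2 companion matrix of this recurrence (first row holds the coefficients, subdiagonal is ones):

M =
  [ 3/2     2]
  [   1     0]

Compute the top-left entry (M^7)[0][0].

(M^7)[0][0] is the top entry after applying M 7 times to the unit state (1, 0). Equivalently it is h_{8} for the auxiliary sequence (h_n) obeying the same recurrence with h_1 = 1 and h_i = 0 for 0 ≤ i < 1:
h_2 = 3/2·1 + 2·0 = 3/2
h_3 = 3/2·3/2 + 2·1 = 17/4
h_4 = 3/2·17/4 + 2·3/2 = 75/8
h_5 = 3/2·75/8 + 2·17/4 = 361/16
h_6 = 3/2·361/16 + 2·75/8 = 1683/32
h_7 = 3/2·1683/32 + 2·361/16 = 7937/64
h_8 = 3/2·7937/64 + 2·1683/32 = 37275/128

37275/128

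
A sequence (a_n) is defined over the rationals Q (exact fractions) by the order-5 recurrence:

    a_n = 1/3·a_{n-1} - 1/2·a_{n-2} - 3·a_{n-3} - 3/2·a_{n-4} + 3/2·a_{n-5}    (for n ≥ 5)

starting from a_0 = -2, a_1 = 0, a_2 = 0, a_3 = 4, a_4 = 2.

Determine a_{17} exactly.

a_5 = 1/3·2 + -1/2·4 + -3·0 + -3/2·0 + 3/2·-2 = -13/3
a_6 = 1/3·-13/3 + -1/2·2 + -3·4 + -3/2·0 + 3/2·0 = -130/9
a_7 = 1/3·-130/9 + -1/2·-13/3 + -3·2 + -3/2·4 + 3/2·0 = -791/54
a_8 = 1/3·-791/54 + -1/2·-130/9 + -3·-13/3 + -3/2·2 + 3/2·4 = 2971/162
a_9 = 1/3·2971/162 + -1/2·-791/54 + -3·-130/9 + -3/2·-13/3 + 3/2·2 = 64415/972
a_10 = 1/3·64415/972 + -1/2·2971/162 + -3·-791/54 + -3/2·-130/9 + 3/2·-13/3 = 52511/729
a_11 = 1/3·52511/729 + -1/2·64415/972 + -3·2971/162 + -3/2·-791/54 + 3/2·-130/9 = -1116905/17496
a_12 = 1/3·-1116905/17496 + -1/2·52511/729 + -3·64415/972 + -3/2·2971/162 + 3/2·-791/54 = -16039715/52488
a_13 = 1/3·-16039715/52488 + -1/2·-1116905/17496 + -3·52511/729 + -3/2·64415/972 + 3/2·2971/162 = -112723795/314928
a_14 = 1/3·-112723795/314928 + -1/2·-16039715/52488 + -3·-1116905/17496 + -3/2·52511/729 + 3/2·64415/972 = 12775496/59049
a_15 = 1/3·12775496/59049 + -1/2·-112723795/314928 + -3·-16039715/52488 + -3/2·-1116905/17496 + 3/2·52511/729 = 7775501821/5668704
a_16 = 1/3·7775501821/5668704 + -1/2·12775496/59049 + -3·-112723795/314928 + -3/2·-16039715/52488 + 3/2·-1116905/17496 = 30363939187/17006112
a_17 = 1/3·30363939187/17006112 + -1/2·7775501821/5668704 + -3·12775496/59049 + -3/2·-112723795/314928 + 3/2·-16039715/52488 = -67467853849/102036672

-67467853849/102036672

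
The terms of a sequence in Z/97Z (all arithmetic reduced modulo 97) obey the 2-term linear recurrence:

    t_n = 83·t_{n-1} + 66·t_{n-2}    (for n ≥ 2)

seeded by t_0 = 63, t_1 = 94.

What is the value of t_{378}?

70

t_2 = 83·94 + 66·63 = 29
t_3 = 83·29 + 66·94 = 75
t_4 = 83·75 + 66·29 = 88
t_5 = 83·88 + 66·75 = 32
t_6 = 83·32 + 66·88 = 25
t_7 = 83·25 + 66·32 = 16
t_8 = 83·16 + 66·25 = 68
t_9 = 83·68 + 66·16 = 7
t_10 = 83·7 + 66·68 = 25
t_11 = 83·25 + 66·7 = 15
t_12 = 83·15 + 66·25 = 82
t_13 = 83·82 + 66·15 = 36
t_14 = 83·36 + 66·82 = 58
t_15 = 83·58 + 66·36 = 12
t_16 = 83·12 + 66·58 = 71
t_17 = 83·71 + 66·12 = 89
t_18 = 83·89 + 66·71 = 45
t_19 = 83·45 + 66·89 = 6
t_20 = 83·6 + 66·45 = 73
t_21 = 83·73 + 66·6 = 53
t_22 = 83·53 + 66·73 = 2
t_23 = 83·2 + 66·53 = 75
t_24 = 83·75 + 66·2 = 52
t_25 = 83·52 + 66·75 = 51
t_26 = 83·51 + 66·52 = 2
t_27 = 83·2 + 66·51 = 40
t_28 = 83·40 + 66·2 = 57
t_29 = 83·57 + 66·40 = 96
t_30 = 83·96 + 66·57 = 90
t_31 = 83·90 + 66·96 = 32
t_32 = 83·32 + 66·90 = 60
t_33 = 83·60 + 66·32 = 11
t_34 = 83·11 + 66·60 = 23
t_35 = 83·23 + 66·11 = 16
t_36 = 83·16 + 66·23 = 33
t_37 = 83·33 + 66·16 = 12
t_38 = 83·12 + 66·33 = 70
t_39 = 83·70 + 66·12 = 6
t_40 = 83·6 + 66·70 = 74
t_41 = 83·74 + 66·6 = 39
t_42 = 83·39 + 66·74 = 70
t_43 = 83·70 + 66·39 = 42
t_44 = 83·42 + 66·70 = 55
t_45 = 83·55 + 66·42 = 62
t_46 = 83·62 + 66·55 = 46
t_47 = 83·46 + 66·62 = 53
t_48 = 83·53 + 66·46 = 63
t_49 = 83·63 + 66·53 = 94
(t_48, t_49) = (63, 94) = (t_0, t_1), so the sequence has period 48.
378 ≡ 42 (mod 48), hence t_378 = t_42 = 70.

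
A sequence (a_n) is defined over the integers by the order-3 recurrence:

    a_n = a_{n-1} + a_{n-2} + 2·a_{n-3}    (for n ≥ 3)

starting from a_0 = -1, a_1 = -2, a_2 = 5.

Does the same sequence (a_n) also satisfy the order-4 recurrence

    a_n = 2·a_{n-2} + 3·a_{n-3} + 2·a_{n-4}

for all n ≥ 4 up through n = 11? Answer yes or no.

yes

Terms a_0..a_11: -1, -2, 5, 1, 2, 13, 17, 34, 77, 145, 290, 589
n=4: candidate gives 2, actual a_4 = 2 ✓
n=5: candidate gives 13, actual a_5 = 13 ✓
n=6: candidate gives 17, actual a_6 = 17 ✓
n=7: candidate gives 34, actual a_7 = 34 ✓
n=8: candidate gives 77, actual a_8 = 77 ✓
n=9: candidate gives 145, actual a_9 = 145 ✓
n=10: candidate gives 290, actual a_10 = 290 ✓
n=11: candidate gives 589, actual a_11 = 589 ✓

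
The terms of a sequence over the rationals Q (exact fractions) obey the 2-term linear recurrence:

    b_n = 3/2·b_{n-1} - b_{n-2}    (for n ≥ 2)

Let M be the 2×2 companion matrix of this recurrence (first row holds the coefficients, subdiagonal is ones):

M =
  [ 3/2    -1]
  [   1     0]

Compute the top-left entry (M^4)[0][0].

(M^4)[0][0] is the top entry after applying M 4 times to the unit state (1, 0). Equivalently it is h_{5} for the auxiliary sequence (h_n) obeying the same recurrence with h_1 = 1 and h_i = 0 for 0 ≤ i < 1:
h_2 = 3/2·1 + -1·0 = 3/2
h_3 = 3/2·3/2 + -1·1 = 5/4
h_4 = 3/2·5/4 + -1·3/2 = 3/8
h_5 = 3/2·3/8 + -1·5/4 = -11/16

-11/16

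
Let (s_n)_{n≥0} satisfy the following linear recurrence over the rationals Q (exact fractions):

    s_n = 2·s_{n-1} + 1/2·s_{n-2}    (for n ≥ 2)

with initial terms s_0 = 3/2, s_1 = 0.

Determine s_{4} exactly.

27/8

s_2 = 2·0 + 1/2·3/2 = 3/4
s_3 = 2·3/4 + 1/2·0 = 3/2
s_4 = 2·3/2 + 1/2·3/4 = 27/8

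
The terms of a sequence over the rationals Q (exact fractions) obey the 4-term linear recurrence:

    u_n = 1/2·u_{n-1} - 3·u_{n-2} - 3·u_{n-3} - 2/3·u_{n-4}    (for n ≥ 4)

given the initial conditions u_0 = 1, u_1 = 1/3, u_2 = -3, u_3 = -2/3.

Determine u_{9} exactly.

u_4 = 1/2·-2/3 + -3·-3 + -3·1/3 + -2/3·1 = 7
u_5 = 1/2·7 + -3·-2/3 + -3·-3 + -2/3·1/3 = 257/18
u_6 = 1/2·257/18 + -3·7 + -3·-2/3 + -2/3·-3 = -355/36
u_7 = 1/2·-355/36 + -3·257/18 + -3·7 + -2/3·-2/3 = -4919/72
u_8 = 1/2·-4919/72 + -3·-355/36 + -3·257/18 + -2/3·7 = -7499/144
u_9 = 1/2·-7499/144 + -3·-4919/72 + -3·-355/36 + -2/3·257/18 = 171923/864

171923/864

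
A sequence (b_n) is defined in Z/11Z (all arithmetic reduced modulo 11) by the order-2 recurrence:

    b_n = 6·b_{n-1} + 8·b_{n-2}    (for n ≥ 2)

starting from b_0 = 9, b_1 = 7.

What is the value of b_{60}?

b_2 = 6·7 + 8·9 = 4
b_3 = 6·4 + 8·7 = 3
b_4 = 6·3 + 8·4 = 6
b_5 = 6·6 + 8·3 = 5
b_6 = 6·5 + 8·6 = 1
b_7 = 6·1 + 8·5 = 2
b_8 = 6·2 + 8·1 = 9
b_9 = 6·9 + 8·2 = 4
b_10 = 6·4 + 8·9 = 8
b_11 = 6·8 + 8·4 = 3
b_12 = 6·3 + 8·8 = 5
b_13 = 6·5 + 8·3 = 10
b_14 = 6·10 + 8·5 = 1
b_15 = 6·1 + 8·10 = 9
b_16 = 6·9 + 8·1 = 7
(b_15, b_16) = (9, 7) = (b_0, b_1), so the sequence has period 15.
60 ≡ 0 (mod 15), hence b_60 = b_0 = 9.

9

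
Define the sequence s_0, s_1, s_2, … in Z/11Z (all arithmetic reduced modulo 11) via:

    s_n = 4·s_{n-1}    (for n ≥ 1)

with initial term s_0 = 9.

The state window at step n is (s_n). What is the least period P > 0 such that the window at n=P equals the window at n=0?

5

n=0: window = (9)
n=1: window = (3)
n=2: window = (1)
n=3: window = (4)
n=4: window = (5)
n=5: window = (9)
window at n=5 equals window at n=0 → period = 5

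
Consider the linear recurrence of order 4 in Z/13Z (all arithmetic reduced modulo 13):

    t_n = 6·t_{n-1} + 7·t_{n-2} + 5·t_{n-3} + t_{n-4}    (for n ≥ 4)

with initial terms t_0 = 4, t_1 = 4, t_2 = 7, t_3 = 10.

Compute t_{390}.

t_4 = 6·10 + 7·7 + 5·4 + 1·4 = 3
t_5 = 6·3 + 7·10 + 5·7 + 1·4 = 10
t_6 = 6·10 + 7·3 + 5·10 + 1·7 = 8
t_7 = 6·8 + 7·10 + 5·3 + 1·10 = 0
t_8 = 6·0 + 7·8 + 5·10 + 1·3 = 5
t_9 = 6·5 + 7·0 + 5·8 + 1·10 = 2
t_10 = 6·2 + 7·5 + 5·0 + 1·8 = 3
t_11 = 6·3 + 7·2 + 5·5 + 1·0 = 5
t_12 = 6·5 + 7·3 + 5·2 + 1·5 = 1
t_13 = 6·1 + 7·5 + 5·3 + 1·2 = 6
t_14 = 6·6 + 7·1 + 5·5 + 1·3 = 6
t_15 = 6·6 + 7·6 + 5·1 + 1·5 = 10
t_16 = 6·10 + 7·6 + 5·6 + 1·1 = 3
t_17 = 6·3 + 7·10 + 5·6 + 1·6 = 7
t_18 = 6·7 + 7·3 + 5·10 + 1·6 = 2
t_19 = 6·2 + 7·7 + 5·3 + 1·10 = 8
t_20 = 6·8 + 7·2 + 5·7 + 1·3 = 9
t_21 = 6·9 + 7·8 + 5·2 + 1·7 = 10
t_22 = 6·10 + 7·9 + 5·8 + 1·2 = 9
t_23 = 6·9 + 7·10 + 5·9 + 1·8 = 8
t_24 = 6·8 + 7·9 + 5·10 + 1·9 = 1
t_25 = 6·1 + 7·8 + 5·9 + 1·10 = 0
t_26 = 6·0 + 7·1 + 5·8 + 1·9 = 4
t_27 = 6·4 + 7·0 + 5·1 + 1·8 = 11
t_28 = 6·11 + 7·4 + 5·0 + 1·1 = 4
t_29 = 6·4 + 7·11 + 5·4 + 1·0 = 4
t_30 = 6·4 + 7·4 + 5·11 + 1·4 = 7
t_31 = 6·7 + 7·4 + 5·4 + 1·11 = 10
(t_28, t_29, t_30, t_31) = (4, 4, 7, 10) = (t_0, t_1, t_2, t_3), so the sequence has period 28.
390 ≡ 26 (mod 28), hence t_390 = t_26 = 4.

4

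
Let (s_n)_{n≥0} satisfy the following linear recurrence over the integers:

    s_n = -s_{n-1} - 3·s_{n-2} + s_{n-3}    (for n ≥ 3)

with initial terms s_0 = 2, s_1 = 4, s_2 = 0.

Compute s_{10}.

-168

s_3 = -1·0 + -3·4 + 1·2 = -10
s_4 = -1·-10 + -3·0 + 1·4 = 14
s_5 = -1·14 + -3·-10 + 1·0 = 16
s_6 = -1·16 + -3·14 + 1·-10 = -68
s_7 = -1·-68 + -3·16 + 1·14 = 34
s_8 = -1·34 + -3·-68 + 1·16 = 186
s_9 = -1·186 + -3·34 + 1·-68 = -356
s_10 = -1·-356 + -3·186 + 1·34 = -168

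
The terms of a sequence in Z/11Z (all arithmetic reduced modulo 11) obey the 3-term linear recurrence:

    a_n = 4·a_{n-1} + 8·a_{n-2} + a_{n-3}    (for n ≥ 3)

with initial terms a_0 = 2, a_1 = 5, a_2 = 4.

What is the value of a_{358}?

0

a_3 = 4·4 + 8·5 + 1·2 = 3
a_4 = 4·3 + 8·4 + 1·5 = 5
a_5 = 4·5 + 8·3 + 1·4 = 4
a_6 = 4·4 + 8·5 + 1·3 = 4
a_7 = 4·4 + 8·4 + 1·5 = 9
a_8 = 4·9 + 8·4 + 1·4 = 6
a_9 = 4·6 + 8·9 + 1·4 = 1
a_10 = 4·1 + 8·6 + 1·9 = 6
a_11 = 4·6 + 8·1 + 1·6 = 5
a_12 = 4·5 + 8·6 + 1·1 = 3
a_13 = 4·3 + 8·5 + 1·6 = 3
a_14 = 4·3 + 8·3 + 1·5 = 8
a_15 = 4·8 + 8·3 + 1·3 = 4
a_16 = 4·4 + 8·8 + 1·3 = 6
a_17 = 4·6 + 8·4 + 1·8 = 9
a_18 = 4·9 + 8·6 + 1·4 = 0
a_19 = 4·0 + 8·9 + 1·6 = 1
a_20 = 4·1 + 8·0 + 1·9 = 2
a_21 = 4·2 + 8·1 + 1·0 = 5
a_22 = 4·5 + 8·2 + 1·1 = 4
(a_20, a_21, a_22) = (2, 5, 4) = (a_0, a_1, a_2), so the sequence has period 20.
358 ≡ 18 (mod 20), hence a_358 = a_18 = 0.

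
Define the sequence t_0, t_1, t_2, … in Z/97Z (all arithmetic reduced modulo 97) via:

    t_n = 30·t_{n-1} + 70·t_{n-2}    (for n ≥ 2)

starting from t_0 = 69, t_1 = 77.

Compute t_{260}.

t_2 = 30·77 + 70·69 = 59
t_3 = 30·59 + 70·77 = 79
t_4 = 30·79 + 70·59 = 1
t_5 = 30·1 + 70·79 = 31
t_6 = 30·31 + 70·1 = 30
t_7 = 30·30 + 70·31 = 63
t_8 = 30·63 + 70·30 = 13
t_9 = 30·13 + 70·63 = 47
t_10 = 30·47 + 70·13 = 89
t_11 = 30·89 + 70·47 = 43
t_12 = 30·43 + 70·89 = 51
t_13 = 30·51 + 70·43 = 78
t_14 = 30·78 + 70·51 = 90
t_15 = 30·90 + 70·78 = 12
t_16 = 30·12 + 70·90 = 64
t_17 = 30·64 + 70·12 = 44
t_18 = 30·44 + 70·64 = 77
t_19 = 30·77 + 70·44 = 55
t_20 = 30·55 + 70·77 = 56
t_21 = 30·56 + 70·55 = 1
t_22 = 30·1 + 70·56 = 70
t_23 = 30·70 + 70·1 = 36
t_24 = 30·36 + 70·70 = 63
t_25 = 30·63 + 70·36 = 45
t_26 = 30·45 + 70·63 = 37
t_27 = 30·37 + 70·45 = 89
t_28 = 30·89 + 70·37 = 22
t_29 = 30·22 + 70·89 = 3
t_30 = 30·3 + 70·22 = 78
t_31 = 30·78 + 70·3 = 28
t_32 = 30·28 + 70·78 = 92
t_33 = 30·92 + 70·28 = 64
t_34 = 30·64 + 70·92 = 18
t_35 = 30·18 + 70·64 = 73
t_36 = 30·73 + 70·18 = 55
t_37 = 30·55 + 70·73 = 67
t_38 = 30·67 + 70·55 = 40
t_39 = 30·40 + 70·67 = 70
t_40 = 30·70 + 70·40 = 50
t_41 = 30·50 + 70·70 = 95
t_42 = 30·95 + 70·50 = 45
t_43 = 30·45 + 70·95 = 46
t_44 = 30·46 + 70·45 = 68
t_45 = 30·68 + 70·46 = 22
t_46 = 30·22 + 70·68 = 85
t_47 = 30·85 + 70·22 = 16
t_48 = 30·16 + 70·85 = 28
t_49 = 30·28 + 70·16 = 20
t_50 = 30·20 + 70·28 = 38
t_51 = 30·38 + 70·20 = 18
t_52 = 30·18 + 70·38 = 96
t_53 = 30·96 + 70·18 = 66
t_54 = 30·66 + 70·96 = 67
t_55 = 30·67 + 70·66 = 34
t_56 = 30·34 + 70·67 = 84
t_57 = 30·84 + 70·34 = 50
t_58 = 30·50 + 70·84 = 8
t_59 = 30·8 + 70·50 = 54
t_60 = 30·54 + 70·8 = 46
t_61 = 30·46 + 70·54 = 19
t_62 = 30·19 + 70·46 = 7
t_63 = 30·7 + 70·19 = 85
t_64 = 30·85 + 70·7 = 33
t_65 = 30·33 + 70·85 = 53
t_66 = 30·53 + 70·33 = 20
t_67 = 30·20 + 70·53 = 42
t_68 = 30·42 + 70·20 = 41
t_69 = 30·41 + 70·42 = 96
t_70 = 30·96 + 70·41 = 27
t_71 = 30·27 + 70·96 = 61
t_72 = 30·61 + 70·27 = 34
t_73 = 30·34 + 70·61 = 52
t_74 = 30·52 + 70·34 = 60
t_75 = 30·60 + 70·52 = 8
t_76 = 30·8 + 70·60 = 75
t_77 = 30·75 + 70·8 = 94
t_78 = 30·94 + 70·75 = 19
t_79 = 30·19 + 70·94 = 69
t_80 = 30·69 + 70·19 = 5
t_81 = 30·5 + 70·69 = 33
t_82 = 30·33 + 70·5 = 79
t_83 = 30·79 + 70·33 = 24
t_84 = 30·24 + 70·79 = 42
t_85 = 30·42 + 70·24 = 30
t_86 = 30·30 + 70·42 = 57
t_87 = 30·57 + 70·30 = 27
t_88 = 30·27 + 70·57 = 47
t_89 = 30·47 + 70·27 = 2
t_90 = 30·2 + 70·47 = 52
t_91 = 30·52 + 70·2 = 51
t_92 = 30·51 + 70·52 = 29
t_93 = 30·29 + 70·51 = 75
t_94 = 30·75 + 70·29 = 12
t_95 = 30·12 + 70·75 = 81
t_96 = 30·81 + 70·12 = 69
t_97 = 30·69 + 70·81 = 77
(t_96, t_97) = (69, 77) = (t_0, t_1), so the sequence has period 96.
260 ≡ 68 (mod 96), hence t_260 = t_68 = 41.

41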